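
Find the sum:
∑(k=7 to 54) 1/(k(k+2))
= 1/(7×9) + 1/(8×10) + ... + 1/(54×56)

Partial fractions: 1/(k(k+2)) = (1/2)[1/k - 1/(k+2)]
Telescoping leaves the first two and last two terms:
= (1/2)[1/7 + 1/8 - 1/55 - 1/56]
= 51/440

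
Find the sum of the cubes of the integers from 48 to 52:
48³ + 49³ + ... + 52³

Use ∑_{k=1}^{n} k³ = [n(n+1)/2]², then subtract the first 47 terms.
∑_{k=1}^{52} k³ = [52×53/2]² = 1378² = 1898884
∑_{k=1}^{47} k³ = [47×48/2]² = 1128² = 1272384
∑_{k=48}^{52} k³ = 1898884 - 1272384 = 626500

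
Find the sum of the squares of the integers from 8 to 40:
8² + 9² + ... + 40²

Use ∑_{k=1}^{n} k² = n(n+1)(2n+1)/6, then subtract the first 7 terms.
∑_{k=1}^{40} k² = 40×41×81/6 = 22140
∑_{k=1}^{7} k² = 7×8×15/6 = 140
∑_{k=8}^{40} k² = 22140 - 140 = 22000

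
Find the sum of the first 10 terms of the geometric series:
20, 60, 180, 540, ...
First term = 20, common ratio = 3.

Sₙ = a(1 - rⁿ) / (1 - r)
S_10 = 20(1 - 3^10) / (1 - 3)
S_10 = 20(1 - 59049) / (-2)
S_10 = 590480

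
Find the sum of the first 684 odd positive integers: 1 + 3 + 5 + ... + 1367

Sum of first n odd numbers = n²
= 684²
= 467856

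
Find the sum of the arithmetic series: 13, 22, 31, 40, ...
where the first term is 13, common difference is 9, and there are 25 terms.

Sₙ = n/2 × (first + last)
Last term = a + (n-1)d = 13 + (25-1)×9 = 229
S_25 = 25/2 × (13 + 229)
S_25 = 25/2 × 242 = 3025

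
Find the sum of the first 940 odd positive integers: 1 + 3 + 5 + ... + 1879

Sum of first n odd numbers = n²
= 940²
= 883600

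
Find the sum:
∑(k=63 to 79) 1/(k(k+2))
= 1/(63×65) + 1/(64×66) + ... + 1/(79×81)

Partial fractions: 1/(k(k+2)) = (1/2)[1/k - 1/(k+2)]
Telescoping leaves the first two and last two terms:
= (1/2)[1/63 + 1/64 - 1/80 - 1/81]
= 1207/362880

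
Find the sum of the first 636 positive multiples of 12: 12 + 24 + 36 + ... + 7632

Factor out 12: = 12(1 + 2 + ... + 636) = 12 × n(n+1)/2
= 12 × 636×637/2
= 12 × 202566
= 2430792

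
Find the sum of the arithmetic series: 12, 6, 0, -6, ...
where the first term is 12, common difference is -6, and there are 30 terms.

Sₙ = n/2 × (first + last)
Last term = a + (n-1)d = 12 + (30-1)×(-6) = -162
S_30 = 30/2 × (12 + (-162))
S_30 = 30/2 × (-150) = -2250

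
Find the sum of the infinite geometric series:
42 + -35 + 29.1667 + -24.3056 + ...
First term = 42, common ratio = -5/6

For |r| < 1, S = a / (1 - r)
S = 42 / (1 - (-5/6))
S = 42 / (11/6)
S = 252/11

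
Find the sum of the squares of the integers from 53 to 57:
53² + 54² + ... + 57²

Use ∑_{k=1}^{n} k² = n(n+1)(2n+1)/6, then subtract the first 52 terms.
∑_{k=1}^{57} k² = 57×58×115/6 = 63365
∑_{k=1}^{52} k² = 52×53×105/6 = 48230
∑_{k=53}^{57} k² = 63365 - 48230 = 15135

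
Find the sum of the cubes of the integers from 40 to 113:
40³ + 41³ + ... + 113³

Use ∑_{k=1}^{n} k³ = [n(n+1)/2]², then subtract the first 39 terms.
∑_{k=1}^{113} k³ = [113×114/2]² = 6441² = 41486481
∑_{k=1}^{39} k³ = [39×40/2]² = 780² = 608400
∑_{k=40}^{113} k³ = 41486481 - 608400 = 40878081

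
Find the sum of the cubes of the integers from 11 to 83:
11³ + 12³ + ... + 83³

Use ∑_{k=1}^{n} k³ = [n(n+1)/2]², then subtract the first 10 terms.
∑_{k=1}^{83} k³ = [83×84/2]² = 3486² = 12152196
∑_{k=1}^{10} k³ = [10×11/2]² = 55² = 3025
∑_{k=11}^{83} k³ = 12152196 - 3025 = 12149171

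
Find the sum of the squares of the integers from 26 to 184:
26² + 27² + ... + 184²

Use ∑_{k=1}^{n} k² = n(n+1)(2n+1)/6, then subtract the first 25 terms.
∑_{k=1}^{184} k² = 184×185×369/6 = 2093460
∑_{k=1}^{25} k² = 25×26×51/6 = 5525
∑_{k=26}^{184} k² = 2093460 - 5525 = 2087935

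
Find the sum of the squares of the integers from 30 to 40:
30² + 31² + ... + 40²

Use ∑_{k=1}^{n} k² = n(n+1)(2n+1)/6, then subtract the first 29 terms.
∑_{k=1}^{40} k² = 40×41×81/6 = 22140
∑_{k=1}^{29} k² = 29×30×59/6 = 8555
∑_{k=30}^{40} k² = 22140 - 8555 = 13585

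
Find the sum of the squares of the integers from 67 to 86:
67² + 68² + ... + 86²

Use ∑_{k=1}^{n} k² = n(n+1)(2n+1)/6, then subtract the first 66 terms.
∑_{k=1}^{86} k² = 86×87×173/6 = 215731
∑_{k=1}^{66} k² = 66×67×133/6 = 98021
∑_{k=67}^{86} k² = 215731 - 98021 = 117710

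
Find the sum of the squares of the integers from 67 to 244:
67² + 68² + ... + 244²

Use ∑_{k=1}^{n} k² = n(n+1)(2n+1)/6, then subtract the first 66 terms.
∑_{k=1}^{244} k² = 244×245×489/6 = 4872070
∑_{k=1}^{66} k² = 66×67×133/6 = 98021
∑_{k=67}^{244} k² = 4872070 - 98021 = 4774049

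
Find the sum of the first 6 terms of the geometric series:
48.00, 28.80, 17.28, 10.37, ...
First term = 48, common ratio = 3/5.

Sₙ = a(1 - rⁿ) / (1 - r)
S_6 = 48(1 - (3/5)^6) / (1 - (3/5))
S_6 = 48(1 - (729/15625)) / (2/5)
S_6 = 357504/3125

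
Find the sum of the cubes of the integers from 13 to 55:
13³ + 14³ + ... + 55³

Use ∑_{k=1}^{n} k³ = [n(n+1)/2]², then subtract the first 12 terms.
∑_{k=1}^{55} k³ = [55×56/2]² = 1540² = 2371600
∑_{k=1}^{12} k³ = [12×13/2]² = 78² = 6084
∑_{k=13}^{55} k³ = 2371600 - 6084 = 2365516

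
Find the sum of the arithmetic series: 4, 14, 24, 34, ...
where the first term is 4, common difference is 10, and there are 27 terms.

Sₙ = n/2 × (first + last)
Last term = a + (n-1)d = 4 + (27-1)×10 = 264
S_27 = 27/2 × (4 + 264)
S_27 = 27/2 × 268 = 3618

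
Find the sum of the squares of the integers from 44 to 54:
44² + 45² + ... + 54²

Use ∑_{k=1}^{n} k² = n(n+1)(2n+1)/6, then subtract the first 43 terms.
∑_{k=1}^{54} k² = 54×55×109/6 = 53955
∑_{k=1}^{43} k² = 43×44×87/6 = 27434
∑_{k=44}^{54} k² = 53955 - 27434 = 26521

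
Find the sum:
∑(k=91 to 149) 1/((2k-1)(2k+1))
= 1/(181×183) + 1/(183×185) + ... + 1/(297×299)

Partial fractions: 1/((2k-1)(2k+1)) = (1/2)[1/(2k-1) - 1/(2k+1)]
The series telescopes:
= (1/2)[1/181 - 1/299]
= 59/54119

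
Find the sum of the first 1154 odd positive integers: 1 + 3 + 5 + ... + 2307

Sum of first n odd numbers = n²
= 1154²
= 1331716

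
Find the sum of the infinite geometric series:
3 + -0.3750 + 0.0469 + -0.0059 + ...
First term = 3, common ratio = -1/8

For |r| < 1, S = a / (1 - r)
S = 3 / (1 - (-1/8))
S = 3 / (9/8)
S = 8/3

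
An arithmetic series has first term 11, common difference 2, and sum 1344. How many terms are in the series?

Using S = n/2 × [2a + (n-1)d]
1344 = n/2 × [2(11) + (n-1)(2)]
1344 = n/2 × [22 + 2n - 2]
2688 = n × [20 + 2n]
2n² + (20)n - 2688 = 0
Discriminant: Δ = (20)² - 4(2)(-2688) = 400 + 21504 = 21904
√Δ = 148
n = [-(20) + √Δ] / (2·2) = (-20 + 148) / 4 = 128 / 4 = 32
(The negative root is discarded since n must be a positive integer.)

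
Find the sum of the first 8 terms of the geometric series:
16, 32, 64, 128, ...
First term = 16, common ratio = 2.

Sₙ = a(1 - rⁿ) / (1 - r)
S_8 = 16(1 - 2^8) / (1 - 2)
S_8 = 16(1 - 256) / (-1)
S_8 = 4080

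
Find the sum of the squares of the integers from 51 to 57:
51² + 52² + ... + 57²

Use ∑_{k=1}^{n} k² = n(n+1)(2n+1)/6, then subtract the first 50 terms.
∑_{k=1}^{57} k² = 57×58×115/6 = 63365
∑_{k=1}^{50} k² = 50×51×101/6 = 42925
∑_{k=51}^{57} k² = 63365 - 42925 = 20440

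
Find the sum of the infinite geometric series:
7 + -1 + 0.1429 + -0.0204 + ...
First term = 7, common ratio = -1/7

For |r| < 1, S = a / (1 - r)
S = 7 / (1 - (-1/7))
S = 7 / (8/7)
S = 49/8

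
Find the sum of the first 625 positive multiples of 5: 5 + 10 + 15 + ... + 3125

Factor out 5: = 5(1 + 2 + ... + 625) = 5 × n(n+1)/2
= 5 × 625×626/2
= 5 × 195625
= 978125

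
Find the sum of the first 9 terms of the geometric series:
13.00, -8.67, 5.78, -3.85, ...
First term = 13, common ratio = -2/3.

Sₙ = a(1 - rⁿ) / (1 - r)
S_9 = 13(1 - (-2/3)^9) / (1 - (-2/3))
S_9 = 13(1 - (-512/19683)) / (5/3)
S_9 = 52507/6561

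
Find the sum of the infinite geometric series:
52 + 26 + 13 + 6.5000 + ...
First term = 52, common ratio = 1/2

For |r| < 1, S = a / (1 - r)
S = 52 / (1 - (1/2))
S = 52 / (1/2)
S = 104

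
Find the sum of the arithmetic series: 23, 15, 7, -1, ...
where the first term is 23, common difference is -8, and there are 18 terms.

Sₙ = n/2 × (first + last)
Last term = a + (n-1)d = 23 + (18-1)×(-8) = -113
S_18 = 18/2 × (23 + (-113))
S_18 = 18/2 × (-90) = -810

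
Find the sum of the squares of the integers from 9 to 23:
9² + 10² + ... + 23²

Use ∑_{k=1}^{n} k² = n(n+1)(2n+1)/6, then subtract the first 8 terms.
∑_{k=1}^{23} k² = 23×24×47/6 = 4324
∑_{k=1}^{8} k² = 8×9×17/6 = 204
∑_{k=9}^{23} k² = 4324 - 204 = 4120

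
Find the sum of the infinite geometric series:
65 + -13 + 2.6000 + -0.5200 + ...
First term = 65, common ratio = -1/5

For |r| < 1, S = a / (1 - r)
S = 65 / (1 - (-1/5))
S = 65 / (6/5)
S = 325/6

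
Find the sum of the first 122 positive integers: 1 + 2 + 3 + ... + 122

Formula: ∑k = n(n+1)/2
= 122×123/2
= 15006/2
= 7503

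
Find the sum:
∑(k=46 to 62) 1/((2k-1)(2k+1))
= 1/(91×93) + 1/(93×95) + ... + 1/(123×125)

Partial fractions: 1/((2k-1)(2k+1)) = (1/2)[1/(2k-1) - 1/(2k+1)]
The series telescopes:
= (1/2)[1/91 - 1/125]
= 17/11375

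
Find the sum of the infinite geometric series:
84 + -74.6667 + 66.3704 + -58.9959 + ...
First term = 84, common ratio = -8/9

For |r| < 1, S = a / (1 - r)
S = 84 / (1 - (-8/9))
S = 84 / (17/9)
S = 756/17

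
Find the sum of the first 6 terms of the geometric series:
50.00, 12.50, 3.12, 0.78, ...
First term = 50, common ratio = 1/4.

Sₙ = a(1 - rⁿ) / (1 - r)
S_6 = 50(1 - (1/4)^6) / (1 - (1/4))
S_6 = 50(1 - (1/4096)) / (3/4)
S_6 = 34125/512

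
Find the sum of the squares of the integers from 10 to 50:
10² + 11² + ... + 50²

Use ∑_{k=1}^{n} k² = n(n+1)(2n+1)/6, then subtract the first 9 terms.
∑_{k=1}^{50} k² = 50×51×101/6 = 42925
∑_{k=1}^{9} k² = 9×10×19/6 = 285
∑_{k=10}^{50} k² = 42925 - 285 = 42640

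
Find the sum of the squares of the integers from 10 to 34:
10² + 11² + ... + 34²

Use ∑_{k=1}^{n} k² = n(n+1)(2n+1)/6, then subtract the first 9 terms.
∑_{k=1}^{34} k² = 34×35×69/6 = 13685
∑_{k=1}^{9} k² = 9×10×19/6 = 285
∑_{k=10}^{34} k² = 13685 - 285 = 13400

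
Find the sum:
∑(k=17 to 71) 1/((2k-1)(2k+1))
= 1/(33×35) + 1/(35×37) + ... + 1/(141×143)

Partial fractions: 1/((2k-1)(2k+1)) = (1/2)[1/(2k-1) - 1/(2k+1)]
The series telescopes:
= (1/2)[1/33 - 1/143]
= 5/429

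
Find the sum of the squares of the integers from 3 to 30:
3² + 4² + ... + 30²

Use ∑_{k=1}^{n} k² = n(n+1)(2n+1)/6, then subtract the first 2 terms.
∑_{k=1}^{30} k² = 30×31×61/6 = 9455
∑_{k=1}^{2} k² = 2×3×5/6 = 5
∑_{k=3}^{30} k² = 9455 - 5 = 9450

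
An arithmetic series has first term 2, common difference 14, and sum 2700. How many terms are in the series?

Using S = n/2 × [2a + (n-1)d]
2700 = n/2 × [2(2) + (n-1)(14)]
2700 = n/2 × [4 + 14n - 14]
5400 = n × [-10 + 14n]
14n² + (-10)n - 5400 = 0
Discriminant: Δ = (-10)² - 4(14)(-5400) = 100 + 302400 = 302500
√Δ = 550
n = [-(-10) + √Δ] / (2·14) = (10 + 550) / 28 = 560 / 28 = 20
(The negative root is discarded since n must be a positive integer.)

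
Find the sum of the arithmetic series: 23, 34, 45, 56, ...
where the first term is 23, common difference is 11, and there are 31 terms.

Sₙ = n/2 × (first + last)
Last term = a + (n-1)d = 23 + (31-1)×11 = 353
S_31 = 31/2 × (23 + 353)
S_31 = 31/2 × 376 = 5828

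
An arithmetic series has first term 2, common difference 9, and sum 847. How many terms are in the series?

Using S = n/2 × [2a + (n-1)d]
847 = n/2 × [2(2) + (n-1)(9)]
847 = n/2 × [4 + 9n - 9]
1694 = n × [-5 + 9n]
9n² + (-5)n - 1694 = 0
Discriminant: Δ = (-5)² - 4(9)(-1694) = 25 + 60984 = 61009
√Δ = 247
n = [-(-5) + √Δ] / (2·9) = (5 + 247) / 18 = 252 / 18 = 14
(The negative root is discarded since n must be a positive integer.)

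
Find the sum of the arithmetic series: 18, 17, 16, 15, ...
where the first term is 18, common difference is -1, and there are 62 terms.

Sₙ = n/2 × (first + last)
Last term = a + (n-1)d = 18 + (62-1)×(-1) = -43
S_62 = 62/2 × (18 + (-43))
S_62 = 62/2 × (-25) = -775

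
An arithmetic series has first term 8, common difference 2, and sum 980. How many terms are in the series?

Using S = n/2 × [2a + (n-1)d]
980 = n/2 × [2(8) + (n-1)(2)]
980 = n/2 × [16 + 2n - 2]
1960 = n × [14 + 2n]
2n² + (14)n - 1960 = 0
Discriminant: Δ = (14)² - 4(2)(-1960) = 196 + 15680 = 15876
√Δ = 126
n = [-(14) + √Δ] / (2·2) = (-14 + 126) / 4 = 112 / 4 = 28
(The negative root is discarded since n must be a positive integer.)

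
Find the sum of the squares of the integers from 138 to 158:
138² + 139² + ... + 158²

Use ∑_{k=1}^{n} k² = n(n+1)(2n+1)/6, then subtract the first 137 terms.
∑_{k=1}^{158} k² = 158×159×317/6 = 1327279
∑_{k=1}^{137} k² = 137×138×275/6 = 866525
∑_{k=138}^{158} k² = 1327279 - 866525 = 460754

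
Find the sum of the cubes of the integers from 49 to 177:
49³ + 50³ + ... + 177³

Use ∑_{k=1}^{n} k³ = [n(n+1)/2]², then subtract the first 48 terms.
∑_{k=1}^{177} k³ = [177×178/2]² = 15753² = 248157009
∑_{k=1}^{48} k³ = [48×49/2]² = 1176² = 1382976
∑_{k=49}^{177} k³ = 248157009 - 1382976 = 246774033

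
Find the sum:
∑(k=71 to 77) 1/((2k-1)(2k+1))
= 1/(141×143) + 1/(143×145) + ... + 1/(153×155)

Partial fractions: 1/((2k-1)(2k+1)) = (1/2)[1/(2k-1) - 1/(2k+1)]
The series telescopes:
= (1/2)[1/141 - 1/155]
= 7/21855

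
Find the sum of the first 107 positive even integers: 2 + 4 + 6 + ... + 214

Sum of first n even numbers = n(n+1)
= 107×108
= 11556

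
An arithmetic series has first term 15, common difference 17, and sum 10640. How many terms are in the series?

Using S = n/2 × [2a + (n-1)d]
10640 = n/2 × [2(15) + (n-1)(17)]
10640 = n/2 × [30 + 17n - 17]
21280 = n × [13 + 17n]
17n² + (13)n - 21280 = 0
Discriminant: Δ = (13)² - 4(17)(-21280) = 169 + 1447040 = 1447209
√Δ = 1203
n = [-(13) + √Δ] / (2·17) = (-13 + 1203) / 34 = 1190 / 34 = 35
(The negative root is discarded since n must be a positive integer.)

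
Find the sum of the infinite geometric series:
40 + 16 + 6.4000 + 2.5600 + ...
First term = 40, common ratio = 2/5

For |r| < 1, S = a / (1 - r)
S = 40 / (1 - (2/5))
S = 40 / (3/5)
S = 200/3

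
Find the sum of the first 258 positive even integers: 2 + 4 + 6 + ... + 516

Sum of first n even numbers = n(n+1)
= 258×259
= 66822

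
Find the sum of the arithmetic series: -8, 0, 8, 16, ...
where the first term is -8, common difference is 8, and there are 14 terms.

Sₙ = n/2 × (first + last)
Last term = a + (n-1)d = -8 + (14-1)×8 = 96
S_14 = 14/2 × (-8 + 96)
S_14 = 14/2 × 88 = 616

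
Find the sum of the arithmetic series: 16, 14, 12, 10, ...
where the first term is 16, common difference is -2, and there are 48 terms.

Sₙ = n/2 × (first + last)
Last term = a + (n-1)d = 16 + (48-1)×(-2) = -78
S_48 = 48/2 × (16 + (-78))
S_48 = 48/2 × (-62) = -1488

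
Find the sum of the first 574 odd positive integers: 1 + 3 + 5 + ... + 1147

Sum of first n odd numbers = n²
= 574²
= 329476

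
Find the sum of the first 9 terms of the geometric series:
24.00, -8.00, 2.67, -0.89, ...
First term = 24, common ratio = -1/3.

Sₙ = a(1 - rⁿ) / (1 - r)
S_9 = 24(1 - (-1/3)^9) / (1 - (-1/3))
S_9 = 24(1 - (-1/19683)) / (4/3)
S_9 = 39368/2187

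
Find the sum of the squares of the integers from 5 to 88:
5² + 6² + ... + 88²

Use ∑_{k=1}^{n} k² = n(n+1)(2n+1)/6, then subtract the first 4 terms.
∑_{k=1}^{88} k² = 88×89×177/6 = 231044
∑_{k=1}^{4} k² = 4×5×9/6 = 30
∑_{k=5}^{88} k² = 231044 - 30 = 231014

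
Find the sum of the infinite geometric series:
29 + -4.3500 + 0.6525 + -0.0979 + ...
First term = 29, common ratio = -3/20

For |r| < 1, S = a / (1 - r)
S = 29 / (1 - (-3/20))
S = 29 / (23/20)
S = 580/23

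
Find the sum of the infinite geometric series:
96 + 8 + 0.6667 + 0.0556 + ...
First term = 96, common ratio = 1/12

For |r| < 1, S = a / (1 - r)
S = 96 / (1 - (1/12))
S = 96 / (11/12)
S = 1152/11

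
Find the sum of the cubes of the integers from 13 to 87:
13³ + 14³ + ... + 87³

Use ∑_{k=1}^{n} k³ = [n(n+1)/2]², then subtract the first 12 terms.
∑_{k=1}^{87} k³ = [87×88/2]² = 3828² = 14653584
∑_{k=1}^{12} k³ = [12×13/2]² = 78² = 6084
∑_{k=13}^{87} k³ = 14653584 - 6084 = 14647500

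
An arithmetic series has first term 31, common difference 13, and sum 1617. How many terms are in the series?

Using S = n/2 × [2a + (n-1)d]
1617 = n/2 × [2(31) + (n-1)(13)]
1617 = n/2 × [62 + 13n - 13]
3234 = n × [49 + 13n]
13n² + (49)n - 3234 = 0
Discriminant: Δ = (49)² - 4(13)(-3234) = 2401 + 168168 = 170569
√Δ = 413
n = [-(49) + √Δ] / (2·13) = (-49 + 413) / 26 = 364 / 26 = 14
(The negative root is discarded since n must be a positive integer.)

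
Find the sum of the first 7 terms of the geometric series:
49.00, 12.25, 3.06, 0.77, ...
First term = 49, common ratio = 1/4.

Sₙ = a(1 - rⁿ) / (1 - r)
S_7 = 49(1 - (1/4)^7) / (1 - (1/4))
S_7 = 49(1 - (1/16384)) / (3/4)
S_7 = 267589/4096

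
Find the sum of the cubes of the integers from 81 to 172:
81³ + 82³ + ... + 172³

Use ∑_{k=1}^{n} k³ = [n(n+1)/2]², then subtract the first 80 terms.
∑_{k=1}^{172} k³ = [172×173/2]² = 14878² = 221354884
∑_{k=1}^{80} k³ = [80×81/2]² = 3240² = 10497600
∑_{k=81}^{172} k³ = 221354884 - 10497600 = 210857284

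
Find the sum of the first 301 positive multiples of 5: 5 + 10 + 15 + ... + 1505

Factor out 5: = 5(1 + 2 + ... + 301) = 5 × n(n+1)/2
= 5 × 301×302/2
= 5 × 45451
= 227255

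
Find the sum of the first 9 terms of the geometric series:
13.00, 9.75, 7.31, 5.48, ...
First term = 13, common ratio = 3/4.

Sₙ = a(1 - rⁿ) / (1 - r)
S_9 = 13(1 - (3/4)^9) / (1 - (3/4))
S_9 = 13(1 - (19683/262144)) / (1/4)
S_9 = 3151993/65536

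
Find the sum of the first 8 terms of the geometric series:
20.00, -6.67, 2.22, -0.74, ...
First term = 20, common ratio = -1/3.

Sₙ = a(1 - rⁿ) / (1 - r)
S_8 = 20(1 - (-1/3)^8) / (1 - (-1/3))
S_8 = 20(1 - (1/6561)) / (4/3)
S_8 = 32800/2187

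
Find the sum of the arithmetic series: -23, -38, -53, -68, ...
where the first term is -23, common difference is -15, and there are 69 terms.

Sₙ = n/2 × (first + last)
Last term = a + (n-1)d = -23 + (69-1)×(-15) = -1043
S_69 = 69/2 × (-23 + (-1043))
S_69 = 69/2 × (-1066) = -36777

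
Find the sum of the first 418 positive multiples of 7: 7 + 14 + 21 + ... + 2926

Factor out 7: = 7(1 + 2 + ... + 418) = 7 × n(n+1)/2
= 7 × 418×419/2
= 7 × 87571
= 612997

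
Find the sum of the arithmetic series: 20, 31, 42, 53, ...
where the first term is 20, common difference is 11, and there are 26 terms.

Sₙ = n/2 × (first + last)
Last term = a + (n-1)d = 20 + (26-1)×11 = 295
S_26 = 26/2 × (20 + 295)
S_26 = 26/2 × 315 = 4095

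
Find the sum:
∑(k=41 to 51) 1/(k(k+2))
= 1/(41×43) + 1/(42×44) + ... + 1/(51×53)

Partial fractions: 1/(k(k+2)) = (1/2)[1/k - 1/(k+2)]
Telescoping leaves the first two and last two terms:
= (1/2)[1/41 + 1/42 - 1/52 - 1/53]
= 23969/4745832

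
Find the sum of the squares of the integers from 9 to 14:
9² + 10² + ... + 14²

Use ∑_{k=1}^{n} k² = n(n+1)(2n+1)/6, then subtract the first 8 terms.
∑_{k=1}^{14} k² = 14×15×29/6 = 1015
∑_{k=1}^{8} k² = 8×9×17/6 = 204
∑_{k=9}^{14} k² = 1015 - 204 = 811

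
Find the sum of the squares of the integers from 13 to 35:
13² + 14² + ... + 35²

Use ∑_{k=1}^{n} k² = n(n+1)(2n+1)/6, then subtract the first 12 terms.
∑_{k=1}^{35} k² = 35×36×71/6 = 14910
∑_{k=1}^{12} k² = 12×13×25/6 = 650
∑_{k=13}^{35} k² = 14910 - 650 = 14260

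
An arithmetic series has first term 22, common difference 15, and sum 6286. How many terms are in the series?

Using S = n/2 × [2a + (n-1)d]
6286 = n/2 × [2(22) + (n-1)(15)]
6286 = n/2 × [44 + 15n - 15]
12572 = n × [29 + 15n]
15n² + (29)n - 12572 = 0
Discriminant: Δ = (29)² - 4(15)(-12572) = 841 + 754320 = 755161
√Δ = 869
n = [-(29) + √Δ] / (2·15) = (-29 + 869) / 30 = 840 / 30 = 28
(The negative root is discarded since n must be a positive integer.)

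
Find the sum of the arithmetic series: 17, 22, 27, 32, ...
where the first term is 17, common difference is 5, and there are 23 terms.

Sₙ = n/2 × (first + last)
Last term = a + (n-1)d = 17 + (23-1)×5 = 127
S_23 = 23/2 × (17 + 127)
S_23 = 23/2 × 144 = 1656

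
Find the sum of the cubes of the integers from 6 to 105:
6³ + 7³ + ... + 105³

Use ∑_{k=1}^{n} k³ = [n(n+1)/2]², then subtract the first 5 terms.
∑_{k=1}^{105} k³ = [105×106/2]² = 5565² = 30969225
∑_{k=1}^{5} k³ = [5×6/2]² = 15² = 225
∑_{k=6}^{105} k³ = 30969225 - 225 = 30969000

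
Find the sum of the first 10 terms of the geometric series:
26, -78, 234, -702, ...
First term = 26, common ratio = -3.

Sₙ = a(1 - rⁿ) / (1 - r)
S_10 = 26(1 - (-3)^10) / (1 - (-3))
S_10 = 26(1 - 59049) / (4)
S_10 = -383812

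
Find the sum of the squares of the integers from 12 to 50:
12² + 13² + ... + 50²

Use ∑_{k=1}^{n} k² = n(n+1)(2n+1)/6, then subtract the first 11 terms.
∑_{k=1}^{50} k² = 50×51×101/6 = 42925
∑_{k=1}^{11} k² = 11×12×23/6 = 506
∑_{k=12}^{50} k² = 42925 - 506 = 42419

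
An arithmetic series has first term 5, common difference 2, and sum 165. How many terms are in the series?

Using S = n/2 × [2a + (n-1)d]
165 = n/2 × [2(5) + (n-1)(2)]
165 = n/2 × [10 + 2n - 2]
330 = n × [8 + 2n]
2n² + (8)n - 330 = 0
Discriminant: Δ = (8)² - 4(2)(-330) = 64 + 2640 = 2704
√Δ = 52
n = [-(8) + √Δ] / (2·2) = (-8 + 52) / 4 = 44 / 4 = 11
(The negative root is discarded since n must be a positive integer.)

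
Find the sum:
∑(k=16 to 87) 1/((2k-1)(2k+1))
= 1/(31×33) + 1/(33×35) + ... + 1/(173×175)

Partial fractions: 1/((2k-1)(2k+1)) = (1/2)[1/(2k-1) - 1/(2k+1)]
The series telescopes:
= (1/2)[1/31 - 1/175]
= 72/5425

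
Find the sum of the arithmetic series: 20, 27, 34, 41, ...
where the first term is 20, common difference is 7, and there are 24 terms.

Sₙ = n/2 × (first + last)
Last term = a + (n-1)d = 20 + (24-1)×7 = 181
S_24 = 24/2 × (20 + 181)
S_24 = 24/2 × 201 = 2412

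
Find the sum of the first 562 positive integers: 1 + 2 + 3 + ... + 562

Formula: ∑k = n(n+1)/2
= 562×563/2
= 316406/2
= 158203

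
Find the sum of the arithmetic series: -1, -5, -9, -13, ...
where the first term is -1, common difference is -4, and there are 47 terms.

Sₙ = n/2 × (first + last)
Last term = a + (n-1)d = -1 + (47-1)×(-4) = -185
S_47 = 47/2 × (-1 + (-185))
S_47 = 47/2 × (-186) = -4371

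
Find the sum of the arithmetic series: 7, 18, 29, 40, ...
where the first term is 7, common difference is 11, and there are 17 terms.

Sₙ = n/2 × (first + last)
Last term = a + (n-1)d = 7 + (17-1)×11 = 183
S_17 = 17/2 × (7 + 183)
S_17 = 17/2 × 190 = 1615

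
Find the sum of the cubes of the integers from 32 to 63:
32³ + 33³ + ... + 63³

Use ∑_{k=1}^{n} k³ = [n(n+1)/2]², then subtract the first 31 terms.
∑_{k=1}^{63} k³ = [63×64/2]² = 2016² = 4064256
∑_{k=1}^{31} k³ = [31×32/2]² = 496² = 246016
∑_{k=32}^{63} k³ = 4064256 - 246016 = 3818240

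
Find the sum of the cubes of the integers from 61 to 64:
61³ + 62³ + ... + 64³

Use ∑_{k=1}^{n} k³ = [n(n+1)/2]², then subtract the first 60 terms.
∑_{k=1}^{64} k³ = [64×65/2]² = 2080² = 4326400
∑_{k=1}^{60} k³ = [60×61/2]² = 1830² = 3348900
∑_{k=61}^{64} k³ = 4326400 - 3348900 = 977500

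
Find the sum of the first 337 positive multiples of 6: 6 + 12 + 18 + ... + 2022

Factor out 6: = 6(1 + 2 + ... + 337) = 6 × n(n+1)/2
= 6 × 337×338/2
= 6 × 56953
= 341718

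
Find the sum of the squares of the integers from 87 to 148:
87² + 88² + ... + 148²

Use ∑_{k=1}^{n} k² = n(n+1)(2n+1)/6, then subtract the first 86 terms.
∑_{k=1}^{148} k² = 148×149×297/6 = 1091574
∑_{k=1}^{86} k² = 86×87×173/6 = 215731
∑_{k=87}^{148} k² = 1091574 - 215731 = 875843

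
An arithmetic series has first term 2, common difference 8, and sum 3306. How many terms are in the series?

Using S = n/2 × [2a + (n-1)d]
3306 = n/2 × [2(2) + (n-1)(8)]
3306 = n/2 × [4 + 8n - 8]
6612 = n × [-4 + 8n]
8n² + (-4)n - 6612 = 0
Discriminant: Δ = (-4)² - 4(8)(-6612) = 16 + 211584 = 211600
√Δ = 460
n = [-(-4) + √Δ] / (2·8) = (4 + 460) / 16 = 464 / 16 = 29
(The negative root is discarded since n must be a positive integer.)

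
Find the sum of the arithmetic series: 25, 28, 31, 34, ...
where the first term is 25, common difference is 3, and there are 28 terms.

Sₙ = n/2 × (first + last)
Last term = a + (n-1)d = 25 + (28-1)×3 = 106
S_28 = 28/2 × (25 + 106)
S_28 = 28/2 × 131 = 1834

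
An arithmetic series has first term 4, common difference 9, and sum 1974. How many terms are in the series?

Using S = n/2 × [2a + (n-1)d]
1974 = n/2 × [2(4) + (n-1)(9)]
1974 = n/2 × [8 + 9n - 9]
3948 = n × [-1 + 9n]
9n² + (-1)n - 3948 = 0
Discriminant: Δ = (-1)² - 4(9)(-3948) = 1 + 142128 = 142129
√Δ = 377
n = [-(-1) + √Δ] / (2·9) = (1 + 377) / 18 = 378 / 18 = 21
(The negative root is discarded since n must be a positive integer.)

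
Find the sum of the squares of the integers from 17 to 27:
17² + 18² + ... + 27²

Use ∑_{k=1}^{n} k² = n(n+1)(2n+1)/6, then subtract the first 16 terms.
∑_{k=1}^{27} k² = 27×28×55/6 = 6930
∑_{k=1}^{16} k² = 16×17×33/6 = 1496
∑_{k=17}^{27} k² = 6930 - 1496 = 5434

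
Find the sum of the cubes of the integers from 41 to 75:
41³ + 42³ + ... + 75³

Use ∑_{k=1}^{n} k³ = [n(n+1)/2]², then subtract the first 40 terms.
∑_{k=1}^{75} k³ = [75×76/2]² = 2850² = 8122500
∑_{k=1}^{40} k³ = [40×41/2]² = 820² = 672400
∑_{k=41}^{75} k³ = 8122500 - 672400 = 7450100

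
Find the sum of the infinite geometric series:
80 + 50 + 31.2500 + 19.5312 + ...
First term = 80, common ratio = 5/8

For |r| < 1, S = a / (1 - r)
S = 80 / (1 - (5/8))
S = 80 / (3/8)
S = 640/3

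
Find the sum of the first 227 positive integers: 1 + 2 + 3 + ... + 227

Formula: ∑k = n(n+1)/2
= 227×228/2
= 51756/2
= 25878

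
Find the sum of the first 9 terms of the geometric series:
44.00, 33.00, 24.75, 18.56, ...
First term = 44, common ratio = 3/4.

Sₙ = a(1 - rⁿ) / (1 - r)
S_9 = 44(1 - (3/4)^9) / (1 - (3/4))
S_9 = 44(1 - (19683/262144)) / (1/4)
S_9 = 2667071/16384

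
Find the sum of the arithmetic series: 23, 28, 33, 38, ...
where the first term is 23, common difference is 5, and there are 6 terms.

Sₙ = n/2 × (first + last)
Last term = a + (n-1)d = 23 + (6-1)×5 = 48
S_6 = 6/2 × (23 + 48)
S_6 = 6/2 × 71 = 213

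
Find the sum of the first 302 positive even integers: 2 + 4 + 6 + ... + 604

Sum of first n even numbers = n(n+1)
= 302×303
= 91506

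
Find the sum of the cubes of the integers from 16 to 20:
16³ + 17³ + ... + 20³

Use ∑_{k=1}^{n} k³ = [n(n+1)/2]², then subtract the first 15 terms.
∑_{k=1}^{20} k³ = [20×21/2]² = 210² = 44100
∑_{k=1}^{15} k³ = [15×16/2]² = 120² = 14400
∑_{k=16}^{20} k³ = 44100 - 14400 = 29700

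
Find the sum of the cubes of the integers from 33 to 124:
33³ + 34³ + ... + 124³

Use ∑_{k=1}^{n} k³ = [n(n+1)/2]², then subtract the first 32 terms.
∑_{k=1}^{124} k³ = [124×125/2]² = 7750² = 60062500
∑_{k=1}^{32} k³ = [32×33/2]² = 528² = 278784
∑_{k=33}^{124} k³ = 60062500 - 278784 = 59783716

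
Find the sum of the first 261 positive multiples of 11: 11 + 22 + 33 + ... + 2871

Factor out 11: = 11(1 + 2 + ... + 261) = 11 × n(n+1)/2
= 11 × 261×262/2
= 11 × 34191
= 376101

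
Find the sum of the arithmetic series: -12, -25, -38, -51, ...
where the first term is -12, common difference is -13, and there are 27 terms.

Sₙ = n/2 × (first + last)
Last term = a + (n-1)d = -12 + (27-1)×(-13) = -350
S_27 = 27/2 × (-12 + (-350))
S_27 = 27/2 × (-362) = -4887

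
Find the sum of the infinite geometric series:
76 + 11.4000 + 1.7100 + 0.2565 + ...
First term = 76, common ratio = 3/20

For |r| < 1, S = a / (1 - r)
S = 76 / (1 - (3/20))
S = 76 / (17/20)
S = 1520/17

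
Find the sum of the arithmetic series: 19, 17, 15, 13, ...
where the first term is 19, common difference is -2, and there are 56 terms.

Sₙ = n/2 × (first + last)
Last term = a + (n-1)d = 19 + (56-1)×(-2) = -91
S_56 = 56/2 × (19 + (-91))
S_56 = 56/2 × (-72) = -2016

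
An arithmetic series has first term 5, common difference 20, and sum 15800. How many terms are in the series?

Using S = n/2 × [2a + (n-1)d]
15800 = n/2 × [2(5) + (n-1)(20)]
15800 = n/2 × [10 + 20n - 20]
31600 = n × [-10 + 20n]
20n² + (-10)n - 31600 = 0
Discriminant: Δ = (-10)² - 4(20)(-31600) = 100 + 2528000 = 2528100
√Δ = 1590
n = [-(-10) + √Δ] / (2·20) = (10 + 1590) / 40 = 1600 / 40 = 40
(The negative root is discarded since n must be a positive integer.)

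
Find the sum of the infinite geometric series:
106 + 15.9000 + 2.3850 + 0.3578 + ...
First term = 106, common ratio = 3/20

For |r| < 1, S = a / (1 - r)
S = 106 / (1 - (3/20))
S = 106 / (17/20)
S = 2120/17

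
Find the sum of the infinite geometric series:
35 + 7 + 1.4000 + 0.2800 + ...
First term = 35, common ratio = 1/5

For |r| < 1, S = a / (1 - r)
S = 35 / (1 - (1/5))
S = 35 / (4/5)
S = 175/4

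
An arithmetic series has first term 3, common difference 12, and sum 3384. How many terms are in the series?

Using S = n/2 × [2a + (n-1)d]
3384 = n/2 × [2(3) + (n-1)(12)]
3384 = n/2 × [6 + 12n - 12]
6768 = n × [-6 + 12n]
12n² + (-6)n - 6768 = 0
Discriminant: Δ = (-6)² - 4(12)(-6768) = 36 + 324864 = 324900
√Δ = 570
n = [-(-6) + √Δ] / (2·12) = (6 + 570) / 24 = 576 / 24 = 24
(The negative root is discarded since n must be a positive integer.)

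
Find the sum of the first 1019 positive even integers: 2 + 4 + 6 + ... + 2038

Sum of first n even numbers = n(n+1)
= 1019×1020
= 1039380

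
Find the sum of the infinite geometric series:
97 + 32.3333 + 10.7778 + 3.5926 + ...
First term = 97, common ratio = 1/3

For |r| < 1, S = a / (1 - r)
S = 97 / (1 - (1/3))
S = 97 / (2/3)
S = 291/2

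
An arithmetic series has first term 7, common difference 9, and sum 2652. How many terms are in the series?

Using S = n/2 × [2a + (n-1)d]
2652 = n/2 × [2(7) + (n-1)(9)]
2652 = n/2 × [14 + 9n - 9]
5304 = n × [5 + 9n]
9n² + (5)n - 5304 = 0
Discriminant: Δ = (5)² - 4(9)(-5304) = 25 + 190944 = 190969
√Δ = 437
n = [-(5) + √Δ] / (2·9) = (-5 + 437) / 18 = 432 / 18 = 24
(The negative root is discarded since n must be a positive integer.)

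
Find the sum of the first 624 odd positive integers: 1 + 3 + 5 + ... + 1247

Sum of first n odd numbers = n²
= 624²
= 389376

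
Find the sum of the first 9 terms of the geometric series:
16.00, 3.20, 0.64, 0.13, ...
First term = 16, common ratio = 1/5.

Sₙ = a(1 - rⁿ) / (1 - r)
S_9 = 16(1 - (1/5)^9) / (1 - (1/5))
S_9 = 16(1 - (1/1953125)) / (4/5)
S_9 = 7812496/390625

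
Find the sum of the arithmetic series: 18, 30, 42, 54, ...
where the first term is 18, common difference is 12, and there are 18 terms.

Sₙ = n/2 × (first + last)
Last term = a + (n-1)d = 18 + (18-1)×12 = 222
S_18 = 18/2 × (18 + 222)
S_18 = 18/2 × 240 = 2160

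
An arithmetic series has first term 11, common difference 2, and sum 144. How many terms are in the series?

Using S = n/2 × [2a + (n-1)d]
144 = n/2 × [2(11) + (n-1)(2)]
144 = n/2 × [22 + 2n - 2]
288 = n × [20 + 2n]
2n² + (20)n - 288 = 0
Discriminant: Δ = (20)² - 4(2)(-288) = 400 + 2304 = 2704
√Δ = 52
n = [-(20) + √Δ] / (2·2) = (-20 + 52) / 4 = 32 / 4 = 8
(The negative root is discarded since n must be a positive integer.)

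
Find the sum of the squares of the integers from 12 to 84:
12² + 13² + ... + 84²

Use ∑_{k=1}^{n} k² = n(n+1)(2n+1)/6, then subtract the first 11 terms.
∑_{k=1}^{84} k² = 84×85×169/6 = 201110
∑_{k=1}^{11} k² = 11×12×23/6 = 506
∑_{k=12}^{84} k² = 201110 - 506 = 200604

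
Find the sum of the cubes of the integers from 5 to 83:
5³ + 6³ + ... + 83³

Use ∑_{k=1}^{n} k³ = [n(n+1)/2]², then subtract the first 4 terms.
∑_{k=1}^{83} k³ = [83×84/2]² = 3486² = 12152196
∑_{k=1}^{4} k³ = [4×5/2]² = 10² = 100
∑_{k=5}^{83} k³ = 12152196 - 100 = 12152096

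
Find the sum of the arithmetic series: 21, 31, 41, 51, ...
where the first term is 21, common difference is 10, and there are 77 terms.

Sₙ = n/2 × (first + last)
Last term = a + (n-1)d = 21 + (77-1)×10 = 781
S_77 = 77/2 × (21 + 781)
S_77 = 77/2 × 802 = 30877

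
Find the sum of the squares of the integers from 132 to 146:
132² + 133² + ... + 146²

Use ∑_{k=1}^{n} k² = n(n+1)(2n+1)/6, then subtract the first 131 terms.
∑_{k=1}^{146} k² = 146×147×293/6 = 1048061
∑_{k=1}^{131} k² = 131×132×263/6 = 757966
∑_{k=132}^{146} k² = 1048061 - 757966 = 290095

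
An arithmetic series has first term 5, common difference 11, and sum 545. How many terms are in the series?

Using S = n/2 × [2a + (n-1)d]
545 = n/2 × [2(5) + (n-1)(11)]
545 = n/2 × [10 + 11n - 11]
1090 = n × [-1 + 11n]
11n² + (-1)n - 1090 = 0
Discriminant: Δ = (-1)² - 4(11)(-1090) = 1 + 47960 = 47961
√Δ = 219
n = [-(-1) + √Δ] / (2·11) = (1 + 219) / 22 = 220 / 22 = 10
(The negative root is discarded since n must be a positive integer.)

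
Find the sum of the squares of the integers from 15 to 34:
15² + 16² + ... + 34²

Use ∑_{k=1}^{n} k² = n(n+1)(2n+1)/6, then subtract the first 14 terms.
∑_{k=1}^{34} k² = 34×35×69/6 = 13685
∑_{k=1}^{14} k² = 14×15×29/6 = 1015
∑_{k=15}^{34} k² = 13685 - 1015 = 12670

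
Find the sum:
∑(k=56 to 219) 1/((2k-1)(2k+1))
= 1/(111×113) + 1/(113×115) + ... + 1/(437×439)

Partial fractions: 1/((2k-1)(2k+1)) = (1/2)[1/(2k-1) - 1/(2k+1)]
The series telescopes:
= (1/2)[1/111 - 1/439]
= 164/48729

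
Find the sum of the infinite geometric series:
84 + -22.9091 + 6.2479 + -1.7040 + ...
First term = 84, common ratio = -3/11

For |r| < 1, S = a / (1 - r)
S = 84 / (1 - (-3/11))
S = 84 / (14/11)
S = 66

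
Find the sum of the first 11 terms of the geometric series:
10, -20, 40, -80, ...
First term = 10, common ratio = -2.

Sₙ = a(1 - rⁿ) / (1 - r)
S_11 = 10(1 - (-2)^11) / (1 - (-2))
S_11 = 10(1 - (-2048)) / (3)
S_11 = 6830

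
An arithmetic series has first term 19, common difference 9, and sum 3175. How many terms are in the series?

Using S = n/2 × [2a + (n-1)d]
3175 = n/2 × [2(19) + (n-1)(9)]
3175 = n/2 × [38 + 9n - 9]
6350 = n × [29 + 9n]
9n² + (29)n - 6350 = 0
Discriminant: Δ = (29)² - 4(9)(-6350) = 841 + 228600 = 229441
√Δ = 479
n = [-(29) + √Δ] / (2·9) = (-29 + 479) / 18 = 450 / 18 = 25
(The negative root is discarded since n must be a positive integer.)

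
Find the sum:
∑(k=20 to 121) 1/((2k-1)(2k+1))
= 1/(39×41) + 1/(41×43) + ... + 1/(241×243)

Partial fractions: 1/((2k-1)(2k+1)) = (1/2)[1/(2k-1) - 1/(2k+1)]
The series telescopes:
= (1/2)[1/39 - 1/243]
= 34/3159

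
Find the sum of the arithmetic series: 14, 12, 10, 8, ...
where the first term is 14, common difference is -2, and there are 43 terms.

Sₙ = n/2 × (first + last)
Last term = a + (n-1)d = 14 + (43-1)×(-2) = -70
S_43 = 43/2 × (14 + (-70))
S_43 = 43/2 × (-56) = -1204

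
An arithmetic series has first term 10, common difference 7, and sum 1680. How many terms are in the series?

Using S = n/2 × [2a + (n-1)d]
1680 = n/2 × [2(10) + (n-1)(7)]
1680 = n/2 × [20 + 7n - 7]
3360 = n × [13 + 7n]
7n² + (13)n - 3360 = 0
Discriminant: Δ = (13)² - 4(7)(-3360) = 169 + 94080 = 94249
√Δ = 307
n = [-(13) + √Δ] / (2·7) = (-13 + 307) / 14 = 294 / 14 = 21
(The negative root is discarded since n must be a positive integer.)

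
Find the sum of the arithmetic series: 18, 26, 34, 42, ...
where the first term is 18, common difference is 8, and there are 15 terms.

Sₙ = n/2 × (first + last)
Last term = a + (n-1)d = 18 + (15-1)×8 = 130
S_15 = 15/2 × (18 + 130)
S_15 = 15/2 × 148 = 1110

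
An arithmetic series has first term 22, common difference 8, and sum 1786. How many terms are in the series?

Using S = n/2 × [2a + (n-1)d]
1786 = n/2 × [2(22) + (n-1)(8)]
1786 = n/2 × [44 + 8n - 8]
3572 = n × [36 + 8n]
8n² + (36)n - 3572 = 0
Discriminant: Δ = (36)² - 4(8)(-3572) = 1296 + 114304 = 115600
√Δ = 340
n = [-(36) + √Δ] / (2·8) = (-36 + 340) / 16 = 304 / 16 = 19
(The negative root is discarded since n must be a positive integer.)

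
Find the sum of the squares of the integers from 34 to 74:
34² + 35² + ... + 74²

Use ∑_{k=1}^{n} k² = n(n+1)(2n+1)/6, then subtract the first 33 terms.
∑_{k=1}^{74} k² = 74×75×149/6 = 137825
∑_{k=1}^{33} k² = 33×34×67/6 = 12529
∑_{k=34}^{74} k² = 137825 - 12529 = 125296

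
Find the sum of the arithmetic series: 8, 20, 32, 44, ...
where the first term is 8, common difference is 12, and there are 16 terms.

Sₙ = n/2 × (first + last)
Last term = a + (n-1)d = 8 + (16-1)×12 = 188
S_16 = 16/2 × (8 + 188)
S_16 = 16/2 × 196 = 1568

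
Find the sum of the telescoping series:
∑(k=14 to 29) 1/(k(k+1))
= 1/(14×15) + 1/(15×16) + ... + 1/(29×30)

Partial fractions: 1/(k(k+1)) = 1/k - 1/(k+1)
The series telescopes:
= (1/14 - 1/15) + (1/15 - 1/16) + ... + (1/29 - 1/30)
= 1/14 - 1/30
= 4/105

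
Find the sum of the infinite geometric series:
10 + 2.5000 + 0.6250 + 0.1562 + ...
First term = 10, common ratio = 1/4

For |r| < 1, S = a / (1 - r)
S = 10 / (1 - (1/4))
S = 10 / (3/4)
S = 40/3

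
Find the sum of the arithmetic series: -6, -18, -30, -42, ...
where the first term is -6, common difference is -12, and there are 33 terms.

Sₙ = n/2 × (first + last)
Last term = a + (n-1)d = -6 + (33-1)×(-12) = -390
S_33 = 33/2 × (-6 + (-390))
S_33 = 33/2 × (-396) = -6534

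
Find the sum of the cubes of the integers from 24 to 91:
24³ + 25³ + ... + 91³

Use ∑_{k=1}^{n} k³ = [n(n+1)/2]², then subtract the first 23 terms.
∑_{k=1}^{91} k³ = [91×92/2]² = 4186² = 17522596
∑_{k=1}^{23} k³ = [23×24/2]² = 276² = 76176
∑_{k=24}^{91} k³ = 17522596 - 76176 = 17446420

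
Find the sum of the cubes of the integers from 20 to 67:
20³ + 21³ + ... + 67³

Use ∑_{k=1}^{n} k³ = [n(n+1)/2]², then subtract the first 19 terms.
∑_{k=1}^{67} k³ = [67×68/2]² = 2278² = 5189284
∑_{k=1}^{19} k³ = [19×20/2]² = 190² = 36100
∑_{k=20}^{67} k³ = 5189284 - 36100 = 5153184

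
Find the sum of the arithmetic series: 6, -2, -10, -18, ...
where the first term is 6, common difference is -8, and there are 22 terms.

Sₙ = n/2 × (first + last)
Last term = a + (n-1)d = 6 + (22-1)×(-8) = -162
S_22 = 22/2 × (6 + (-162))
S_22 = 22/2 × (-156) = -1716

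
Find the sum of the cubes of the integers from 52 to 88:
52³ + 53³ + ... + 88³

Use ∑_{k=1}^{n} k³ = [n(n+1)/2]², then subtract the first 51 terms.
∑_{k=1}^{88} k³ = [88×89/2]² = 3916² = 15335056
∑_{k=1}^{51} k³ = [51×52/2]² = 1326² = 1758276
∑_{k=52}^{88} k³ = 15335056 - 1758276 = 13576780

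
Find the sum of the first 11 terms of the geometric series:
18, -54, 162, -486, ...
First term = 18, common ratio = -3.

Sₙ = a(1 - rⁿ) / (1 - r)
S_11 = 18(1 - (-3)^11) / (1 - (-3))
S_11 = 18(1 - (-177147)) / (4)
S_11 = 797166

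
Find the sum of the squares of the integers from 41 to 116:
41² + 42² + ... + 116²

Use ∑_{k=1}^{n} k² = n(n+1)(2n+1)/6, then subtract the first 40 terms.
∑_{k=1}^{116} k² = 116×117×233/6 = 527046
∑_{k=1}^{40} k² = 40×41×81/6 = 22140
∑_{k=41}^{116} k² = 527046 - 22140 = 504906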